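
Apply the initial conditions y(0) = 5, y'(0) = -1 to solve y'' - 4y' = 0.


Characteristic roots of r² - 4r = 0 are 4, 0.
General solution y = c₁ e^(4x) + c₂.
Apply y(0) = 5: c₁ + c₂ = 5. Apply y'(0) = -1: 4 c₁ + 0 c₂ = -1.
Solve: c₁ = -1/4, c₂ = 21/4.
Particular solution: y = -(1/4)e^(4x) + 21/4.


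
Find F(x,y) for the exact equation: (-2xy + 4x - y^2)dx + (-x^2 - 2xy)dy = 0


Check exactness: ∂M/∂y = -2x - 2y and ∂N/∂x = -2x - 2y; equal, so the equation is exact.
Integrate M with respect to x (treating y as constant): ∫M dx = -x^2y + 2x^2 - xy^2 + h(y).
Differentiate w.r.t. y and set equal to N: all terms match, so h'(y) = 0 and h is a constant absorbed into C.
General solution: -x^2y + 2x^2 - xy^2 = C.


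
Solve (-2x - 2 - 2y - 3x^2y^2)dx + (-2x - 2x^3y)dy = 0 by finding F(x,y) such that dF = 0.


Check exactness: ∂M/∂y = -2 - 6x^2y and ∂N/∂x = -2 - 6x^2y; equal, so the equation is exact.
Integrate M with respect to x (treating y as constant): ∫M dx = -x^2 - 2x - 2xy - x^3y^2 + h(y).
Differentiate w.r.t. y and set equal to N: all terms match, so h'(y) = 0 and h is a constant absorbed into C.
General solution: -x^2 - 2x - 2xy - x^3y^2 = C.


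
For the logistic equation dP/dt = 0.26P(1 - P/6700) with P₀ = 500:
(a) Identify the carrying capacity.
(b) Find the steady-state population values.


Logistic ODE dP/dt = 0.26P(1 - P/6700) has equilibria where dP/dt = 0, i.e. P = 0 or P = 6700.
The coefficient (1 - P/K) = 0 when P = K, identifying K = 6700 as the carrying capacity.
(a) K = 6700; (b) equilibria P = 0 and P = 6700.


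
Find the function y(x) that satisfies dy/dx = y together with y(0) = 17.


General solution of y' = y is y = Ce^(x).
Apply y(0) = 17: C = 17.
Particular solution: y = 17e^(x).


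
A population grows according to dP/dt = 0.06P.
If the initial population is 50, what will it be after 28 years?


The ODE dP/dt = 0.06P has solution P(t) = P(0)e^(0.06t).
Substitute P(0) = 50 and t = 28: P(28) = 50 e^(1.68) ≈ 268.


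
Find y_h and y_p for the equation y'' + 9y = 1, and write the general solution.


Homogeneous part: r² + 9 = 0 ⇒ r = ±3i, so y_h = C₁cos(3x) + C₂sin(3x).
Try constant y_p = A; plug in: 9A = 1 ⇒ A = 1/9.
General solution: y = C₁cos(3x) + C₂sin(3x) + 1/9.


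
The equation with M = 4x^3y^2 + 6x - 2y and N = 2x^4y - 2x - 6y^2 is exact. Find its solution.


Check exactness: ∂M/∂y = 8x^3y - 2 and ∂N/∂x = 8x^3y - 2; equal, so the equation is exact.
Integrate M with respect to x (treating y as constant): ∫M dx = x^4y^2 + 3x^2 - 2xy + h(y).
Differentiate w.r.t. y and set equal to N: the x-dependent terms already match, leaving h'(y) = -6y^2. Integrate: h(y) = -2y^3.
So F(x,y) = x^4y^2 + 3x^2 - 2xy - 2y^3.
General solution: x^4y^2 + 3x^2 - 2xy - 2y^3 = C.


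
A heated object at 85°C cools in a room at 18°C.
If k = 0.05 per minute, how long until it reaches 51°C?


From T(t) = T_a + (T₀ - T_a)e^(-kt), set T(t) = 51:
(51 - 18) / (85 - 18) = e^(-0.05t), so t = -ln(0.493)/0.05 ≈ 14.2 minutes.


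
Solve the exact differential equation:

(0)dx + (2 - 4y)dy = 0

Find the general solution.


Check exactness: ∂M/∂y = 0 and ∂N/∂x = 0; equal, so the equation is exact.
Integrate M with respect to x (treating y as constant): ∫M dx = 0 + h(y).
Differentiate w.r.t. y and set equal to N: the x-dependent terms already match, leaving h'(y) = 2 - 4y. Integrate: h(y) = 2y - 2y^2.
So F(x,y) = 2y - 2y^2.
General solution: 2y - 2y^2 = C.


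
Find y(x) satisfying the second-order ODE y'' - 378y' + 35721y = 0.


Characteristic equation: r² - 378r + 35721 = 0, i.e. (r - 189)² = 0.
Repeated root r = 189; include an x factor for the second linearly independent solution.
General solution: y = (C₁ + C₂x)e^(189x).


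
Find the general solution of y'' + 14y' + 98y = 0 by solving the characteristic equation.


Characteristic equation: r² + 14r + 98 = 0.
Discriminant is negative; roots r = -7 ± 7i (complex conjugate pair).
General solution uses e^(α x)(C₁ cos(β x) + C₂ sin(β x)): y = e^(-7x)(C₁cos(7x) + C₂sin(7x)).


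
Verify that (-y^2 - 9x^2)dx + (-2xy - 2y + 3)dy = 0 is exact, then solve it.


Check exactness: ∂M/∂y = -2y and ∂N/∂x = -2y; equal, so the equation is exact.
Integrate M with respect to x (treating y as constant): ∫M dx = -xy^2 - 3x^3 + h(y).
Differentiate w.r.t. y and set equal to N: the x-dependent terms already match, leaving h'(y) = -2y + 3. Integrate: h(y) = -y^2 + 3y.
So F(x,y) = -xy^2 - y^2 - 3x^3 + 3y.
General solution: -xy^2 - y^2 - 3x^3 + 3y = C.


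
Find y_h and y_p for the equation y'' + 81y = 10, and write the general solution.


Homogeneous part: r² + 81 = 0 ⇒ r = ±9i, so y_h = C₁cos(9x) + C₂sin(9x).
Try constant y_p = A; plug in: 81A = 10 ⇒ A = 10/81.
General solution: y = C₁cos(9x) + C₂sin(9x) + 10/81.


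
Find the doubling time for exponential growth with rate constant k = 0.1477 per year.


Exponential growth: P(t) = P₀ e^(0.1477t). Set P(t)/P₀ = 2: e^(0.1477t) = 2.
Solve: t = ln(2)/0.1477 ≈ 4.69 years.


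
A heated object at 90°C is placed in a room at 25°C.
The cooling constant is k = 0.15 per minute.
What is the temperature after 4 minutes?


Newton's law: dT/dt = -k(T - T_a) has solution T(t) = T_a + (T₀ - T_a)e^(-kt).
Plug in T_a = 25, T₀ = 90, k = 0.15, t = 4: T(4) = 25 + (65)e^(-0.60) ≈ 60.7°C.


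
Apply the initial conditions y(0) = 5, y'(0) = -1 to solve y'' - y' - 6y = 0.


Characteristic roots of r² - r - 6 = 0 are 3, -2.
General solution y = c₁ e^(3x) + c₂ e^(-2x).
Apply y(0) = 5: c₁ + c₂ = 5. Apply y'(0) = -1: 3 c₁ - 2 c₂ = -1.
Solve: c₁ = 9/5, c₂ = 16/5.
Particular solution: y = (9/5)e^(3x) + (16/5)e^(-2x).


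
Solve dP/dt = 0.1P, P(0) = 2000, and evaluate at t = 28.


The ODE dP/dt = 0.1P has solution P(t) = P(0)e^(0.1t).
Substitute P(0) = 2000 and t = 28: P(28) = 2000 e^(2.80) ≈ 32889.


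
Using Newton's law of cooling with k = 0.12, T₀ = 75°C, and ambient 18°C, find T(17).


Newton's law: dT/dt = -k(T - T_a) has solution T(t) = T_a + (T₀ - T_a)e^(-kt).
Plug in T_a = 18, T₀ = 75, k = 0.12, t = 17: T(17) = 18 + (57)e^(-2.04) ≈ 25.4°C.


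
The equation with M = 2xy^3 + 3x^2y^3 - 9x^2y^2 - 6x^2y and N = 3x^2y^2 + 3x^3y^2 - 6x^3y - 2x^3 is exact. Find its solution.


Check exactness: ∂M/∂y = 6xy^2 + 9x^2y^2 - 18x^2y - 6x^2 and ∂N/∂x = 6xy^2 + 9x^2y^2 - 18x^2y - 6x^2; equal, so the equation is exact.
Integrate M with respect to x (treating y as constant): ∫M dx = x^2y^3 + x^3y^3 - 3x^3y^2 - 2x^3y + h(y).
Differentiate w.r.t. y and set equal to N: all terms match, so h'(y) = 0 and h is a constant absorbed into C.
General solution: x^2y^3 + x^3y^3 - 3x^3y^2 - 2x^3y = C.


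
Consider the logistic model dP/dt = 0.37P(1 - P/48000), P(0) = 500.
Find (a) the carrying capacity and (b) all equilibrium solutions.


Logistic ODE dP/dt = 0.37P(1 - P/48000) has equilibria where dP/dt = 0, i.e. P = 0 or P = 48000.
The coefficient (1 - P/K) = 0 when P = K, identifying K = 48000 as the carrying capacity.
(a) K = 48000; (b) equilibria P = 0 and P = 48000.


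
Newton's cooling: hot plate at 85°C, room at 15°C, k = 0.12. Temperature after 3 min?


Newton's law: dT/dt = -k(T - T_a) has solution T(t) = T_a + (T₀ - T_a)e^(-kt).
Plug in T_a = 15, T₀ = 85, k = 0.12, t = 3: T(3) = 15 + (70)e^(-0.36) ≈ 63.8°C.


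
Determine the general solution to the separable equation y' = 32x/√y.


Separate: √y dy = 32x dx.
Integrate: (2/3)y^(3/2) = 16x² + C.


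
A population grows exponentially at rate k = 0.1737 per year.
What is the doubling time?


Exponential growth: P(t) = P₀ e^(0.1737t). Set P(t)/P₀ = 2: e^(0.1737t) = 2.
Solve: t = ln(2)/0.1737 ≈ 3.99 years.


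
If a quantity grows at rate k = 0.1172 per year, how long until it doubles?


Exponential growth: P(t) = P₀ e^(0.1172t). Set P(t)/P₀ = 2: e^(0.1172t) = 2.
Solve: t = ln(2)/0.1172 ≈ 5.91 years.


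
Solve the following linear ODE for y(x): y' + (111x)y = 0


P(x) = 111x ⇒ μ = e^((111/2)x²).
Q(x) = 0 so μ y is constant: y = Ce^(-(111/2)x²).


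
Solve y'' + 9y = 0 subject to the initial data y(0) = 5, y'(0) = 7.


Characteristic roots of r² + 9 = 0 are ±3i, so y = C₁cos(3x) + C₂sin(3x).
Apply y(0) = 5: C₁ = 5. Differentiate and apply y'(0) = 7: 3·C₂ = 7, so C₂ = 7/3.
Particular solution: y = 5cos(3x) + (7/3)sin(3x).


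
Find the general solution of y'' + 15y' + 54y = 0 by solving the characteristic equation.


Characteristic equation: r² + 15r + 54 = 0.
Factor: (r + 6)(r + 9) = 0 ⇒ r = -6, -9 (distinct real).
General solution: y = C₁e^(-6x) + C₂e^(-9x).


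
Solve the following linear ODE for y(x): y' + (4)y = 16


P(x) = 4, Q(x) = 16; integrating factor μ = e^(4x).
(μ y)' = 16e^(4x) ⇒ μ y = 4e^(4x) + C.
Divide by μ: y = 4 + Ce^(-4x).


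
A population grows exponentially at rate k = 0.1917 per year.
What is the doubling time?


Exponential growth: P(t) = P₀ e^(0.1917t). Set P(t)/P₀ = 2: e^(0.1917t) = 2.
Solve: t = ln(2)/0.1917 ≈ 3.62 years.


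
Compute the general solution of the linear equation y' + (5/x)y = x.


P(x) = 5/x ⇒ μ = x^5.
(x^5 y)' = x^6 ⇒ x^5 y = x^7/(7) + C.
Solve for y: y = (1/7)x^2 + C/x^5.


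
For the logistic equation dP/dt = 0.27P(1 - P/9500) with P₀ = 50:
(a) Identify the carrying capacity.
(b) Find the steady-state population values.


Logistic ODE dP/dt = 0.27P(1 - P/9500) has equilibria where dP/dt = 0, i.e. P = 0 or P = 9500.
The coefficient (1 - P/K) = 0 when P = K, identifying K = 9500 as the carrying capacity.
(a) K = 9500; (b) equilibria P = 0 and P = 9500.


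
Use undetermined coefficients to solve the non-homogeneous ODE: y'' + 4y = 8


Homogeneous part: r² + 4 = 0 ⇒ r = ±2i, so y_h = C₁cos(2x) + C₂sin(2x).
Try constant y_p = A; plug in: 4A = 8 ⇒ A = 2.
General solution: y = C₁cos(2x) + C₂sin(2x) + 2.


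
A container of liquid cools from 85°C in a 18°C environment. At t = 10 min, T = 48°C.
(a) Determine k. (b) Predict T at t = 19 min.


Newton's law: T(t) = T_a + (T₀ - T_a)e^(-kt).
(a) Use T(10) = 48: (48 - 18)/(85 - 18) = e^(-k·10), so k = -ln(0.448)/10 ≈ 0.0803.
(b) Apply k to t = 19: T(19) = 18 + (67)e^(-1.527) ≈ 32.6°C.


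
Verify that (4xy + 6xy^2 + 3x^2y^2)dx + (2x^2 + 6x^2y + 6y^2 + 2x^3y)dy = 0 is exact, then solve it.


Check exactness: ∂M/∂y = 4x + 12xy + 6x^2y and ∂N/∂x = 4x + 12xy + 6x^2y; equal, so the equation is exact.
Integrate M with respect to x (treating y as constant): ∫M dx = 2x^2y + 3x^2y^2 + x^3y^2 + h(y).
Differentiate w.r.t. y and set equal to N: the x-dependent terms already match, leaving h'(y) = 6y^2. Integrate: h(y) = 2y^3.
So F(x,y) = 2x^2y + 3x^2y^2 + 2y^3 + x^3y^2.
General solution: 2x^2y + 3x^2y^2 + 2y^3 + x^3y^2 = C.


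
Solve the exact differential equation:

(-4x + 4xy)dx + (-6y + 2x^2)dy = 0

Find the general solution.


Check exactness: ∂M/∂y = 4x and ∂N/∂x = 4x; equal, so the equation is exact.
Integrate M with respect to x (treating y as constant): ∫M dx = -2x^2 + 2x^2y + h(y).
Differentiate w.r.t. y and set equal to N: the x-dependent terms already match, leaving h'(y) = -6y. Integrate: h(y) = -3y^2.
So F(x,y) = -2x^2 - 3y^2 + 2x^2y.
General solution: -2x^2 - 3y^2 + 2x^2y = C.


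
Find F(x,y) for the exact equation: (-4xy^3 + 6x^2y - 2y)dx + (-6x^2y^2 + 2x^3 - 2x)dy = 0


Check exactness: ∂M/∂y = -12xy^2 + 6x^2 - 2 and ∂N/∂x = -12xy^2 + 6x^2 - 2; equal, so the equation is exact.
Integrate M with respect to x (treating y as constant): ∫M dx = -2x^2y^3 + 2x^3y - 2xy + h(y).
Differentiate w.r.t. y and set equal to N: all terms match, so h'(y) = 0 and h is a constant absorbed into C.
General solution: -2x^2y^3 + 2x^3y - 2xy = C.


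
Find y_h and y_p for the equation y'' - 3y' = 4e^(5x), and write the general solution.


Characteristic roots of r² - 3r = 0 are 3, 0.
y_h = C₁e^(3x) + C₂.
Forcing exponent 5 is not a characteristic root; try y_p = Ae^(5x).
Substitute: A·(25 + (-3)·5 + (0)) = A·10 = 4, so A = 2/5.
General solution: y = C₁e^(3x) + C₂ + (2/5)e^(5x).


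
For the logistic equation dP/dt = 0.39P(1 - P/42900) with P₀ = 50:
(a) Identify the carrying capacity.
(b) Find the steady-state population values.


Logistic ODE dP/dt = 0.39P(1 - P/42900) has equilibria where dP/dt = 0, i.e. P = 0 or P = 42900.
The coefficient (1 - P/K) = 0 when P = K, identifying K = 42900 as the carrying capacity.
(a) K = 42900; (b) equilibria P = 0 and P = 42900.


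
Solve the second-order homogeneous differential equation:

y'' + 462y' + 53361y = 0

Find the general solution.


Characteristic equation: r² + 462r + 53361 = 0, i.e. (r + 231)² = 0.
Repeated root r = -231; include an x factor for the second linearly independent solution.
General solution: y = (C₁ + C₂x)e^(-231x).


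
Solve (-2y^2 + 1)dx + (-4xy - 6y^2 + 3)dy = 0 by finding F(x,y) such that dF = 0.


Check exactness: ∂M/∂y = -4y and ∂N/∂x = -4y; equal, so the equation is exact.
Integrate M with respect to x (treating y as constant): ∫M dx = -2xy^2 + x + h(y).
Differentiate w.r.t. y and set equal to N: the x-dependent terms already match, leaving h'(y) = -6y^2 + 3. Integrate: h(y) = -2y^3 + 3y.
So F(x,y) = -2xy^2 - 2y^3 + x + 3y.
General solution: -2xy^2 - 2y^3 + x + 3y = C.


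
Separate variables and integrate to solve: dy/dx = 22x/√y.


Separate: √y dy = 22x dx.
Integrate: (2/3)y^(3/2) = 11x² + C.


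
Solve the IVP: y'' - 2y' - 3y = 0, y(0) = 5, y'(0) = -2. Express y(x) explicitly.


Characteristic roots of r² - 2r - 3 = 0 are -1, 3.
General solution y = c₁ e^(-x) + c₂ e^(3x).
Apply y(0) = 5: c₁ + c₂ = 5. Apply y'(0) = -2: -1 c₁ + 3 c₂ = -2.
Solve: c₁ = 17/4, c₂ = 3/4.
Particular solution: y = (17/4)e^(-x) + (3/4)e^(3x).


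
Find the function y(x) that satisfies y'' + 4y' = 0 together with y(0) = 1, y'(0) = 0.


Characteristic roots of r² + 4r = 0 are -4, 0.
General solution y = c₁ e^(-4x) + c₂.
Apply y(0) = 1: c₁ + c₂ = 1. Apply y'(0) = 0: -4 c₁ + 0 c₂ = 0.
Solve: c₁ = 0, c₂ = 1.
Particular solution: y = 0e^(-4x) + 1.


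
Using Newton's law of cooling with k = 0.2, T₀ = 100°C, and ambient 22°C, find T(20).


Newton's law: dT/dt = -k(T - T_a) has solution T(t) = T_a + (T₀ - T_a)e^(-kt).
Plug in T_a = 22, T₀ = 100, k = 0.2, t = 20: T(20) = 22 + (78)e^(-4.00) ≈ 23.4°C.


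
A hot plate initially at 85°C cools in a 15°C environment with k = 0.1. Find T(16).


Newton's law: dT/dt = -k(T - T_a) has solution T(t) = T_a + (T₀ - T_a)e^(-kt).
Plug in T_a = 15, T₀ = 85, k = 0.1, t = 16: T(16) = 15 + (70)e^(-1.60) ≈ 29.1°C.


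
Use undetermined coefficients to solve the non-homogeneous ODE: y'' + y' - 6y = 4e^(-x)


Characteristic roots of r² + r - 6 = 0 are -3, 2.
y_h = C₁e^(-3x) + C₂e^(2x).
Forcing exponent -1 is not a characteristic root; try y_p = Ae^(-x).
Substitute: A·(1 + (1)·-1 + (-6)) = A·-6 = 4, so A = -2/3.
General solution: y = C₁e^(-3x) + C₂e^(2x) - (2/3)e^(-x).


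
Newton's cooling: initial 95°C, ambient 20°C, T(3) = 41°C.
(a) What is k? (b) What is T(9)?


Newton's law: T(t) = T_a + (T₀ - T_a)e^(-kt).
(a) Use T(3) = 41: (41 - 20)/(95 - 20) = e^(-k·3), so k = -ln(0.280)/3 ≈ 0.4243.
(b) Apply k to t = 9: T(9) = 20 + (75)e^(-3.819) ≈ 21.6°C.


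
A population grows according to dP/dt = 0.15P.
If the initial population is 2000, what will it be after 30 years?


The ODE dP/dt = 0.15P has solution P(t) = P(0)e^(0.15t).
Substitute P(0) = 2000 and t = 30: P(30) = 2000 e^(4.50) ≈ 180034.


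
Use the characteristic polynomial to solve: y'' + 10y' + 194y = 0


Characteristic equation: r² + 10r + 194 = 0.
Discriminant is negative; roots r = -5 ± 13i (complex conjugate pair).
General solution uses e^(α x)(C₁ cos(β x) + C₂ sin(β x)): y = e^(-5x)(C₁cos(13x) + C₂sin(13x)).


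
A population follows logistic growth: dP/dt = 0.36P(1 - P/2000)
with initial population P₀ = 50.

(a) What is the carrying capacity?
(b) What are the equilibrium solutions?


Logistic ODE dP/dt = 0.36P(1 - P/2000) has equilibria where dP/dt = 0, i.e. P = 0 or P = 2000.
The coefficient (1 - P/K) = 0 when P = K, identifying K = 2000 as the carrying capacity.
(a) K = 2000; (b) equilibria P = 0 and P = 2000.


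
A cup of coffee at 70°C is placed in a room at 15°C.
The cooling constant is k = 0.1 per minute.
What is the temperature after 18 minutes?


Newton's law: dT/dt = -k(T - T_a) has solution T(t) = T_a + (T₀ - T_a)e^(-kt).
Plug in T_a = 15, T₀ = 70, k = 0.1, t = 18: T(18) = 15 + (55)e^(-1.80) ≈ 24.1°C.


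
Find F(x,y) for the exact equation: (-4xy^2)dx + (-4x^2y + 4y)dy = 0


Check exactness: ∂M/∂y = -8xy and ∂N/∂x = -8xy; equal, so the equation is exact.
Integrate M with respect to x (treating y as constant): ∫M dx = -2x^2y^2 + h(y).
Differentiate w.r.t. y and set equal to N: the x-dependent terms already match, leaving h'(y) = 4y. Integrate: h(y) = 2y^2.
So F(x,y) = -2x^2y^2 + 2y^2.
General solution: -2x^2y^2 + 2y^2 = C.


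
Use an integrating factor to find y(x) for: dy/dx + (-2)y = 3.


P(x) = -2 ⇒ μ = e^(-2x).
(μ y)' = 3e^(-2x) ⇒ μ y = -(3/2)e^(-2x) + C.
Divide by μ: y = -3/2 + Ce^(2x).


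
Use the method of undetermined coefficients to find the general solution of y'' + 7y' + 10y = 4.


Characteristic roots of r² + 7r + 10 = 0 are -5, -2.
y_h = C₁e^(-5x) + C₂e^(-2x).
Constant forcing; try y_p = A. Then 10A = 4 ⇒ A = 2/5.
General solution: y = C₁e^(-5x) + C₂e^(-2x) + 2/5.


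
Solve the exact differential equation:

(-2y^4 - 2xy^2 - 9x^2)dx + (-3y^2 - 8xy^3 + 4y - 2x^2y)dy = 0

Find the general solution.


Check exactness: ∂M/∂y = -8y^3 - 4xy and ∂N/∂x = -8y^3 - 4xy; equal, so the equation is exact.
Integrate M with respect to x (treating y as constant): ∫M dx = -2xy^4 - x^2y^2 - 3x^3 + h(y).
Differentiate w.r.t. y and set equal to N: the x-dependent terms already match, leaving h'(y) = -3y^2 + 4y. Integrate: h(y) = -y^3 + 2y^2.
So F(x,y) = -y^3 - 2xy^4 + 2y^2 - x^2y^2 - 3x^3.
General solution: -y^3 - 2xy^4 + 2y^2 - x^2y^2 - 3x^3 = C.


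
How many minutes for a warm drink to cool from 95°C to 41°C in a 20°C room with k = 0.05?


From T(t) = T_a + (T₀ - T_a)e^(-kt), set T(t) = 41:
(41 - 20) / (95 - 20) = e^(-0.05t), so t = -ln(0.280)/0.05 ≈ 25.5 minutes.


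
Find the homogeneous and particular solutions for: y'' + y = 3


Homogeneous part: r² + 1 = 0 ⇒ r = ±1i, so y_h = C₁cos(x) + C₂sin(x).
Try constant y_p = A; plug in: 1A = 3 ⇒ A = 3.
General solution: y = C₁cos(x) + C₂sin(x) + 3.


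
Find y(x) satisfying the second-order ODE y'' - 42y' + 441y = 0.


Characteristic equation: r² - 42r + 441 = 0, i.e. (r - 21)² = 0.
Repeated root r = 21; include an x factor for the second linearly independent solution.
General solution: y = (C₁ + C₂x)e^(21x).


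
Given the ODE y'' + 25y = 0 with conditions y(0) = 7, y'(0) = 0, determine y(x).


Characteristic roots of r² + 25 = 0 are ±5i, so y = C₁cos(5x) + C₂sin(5x).
Apply y(0) = 7: C₁ = 7. Differentiate and apply y'(0) = 0: 5·C₂ = 0, so C₂ = 0.
Particular solution: y = 7cos(5x).


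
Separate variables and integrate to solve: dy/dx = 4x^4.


Integrate both sides with respect to x: y = ∫ 4x^4 dx = (4/5)x^5 + C.


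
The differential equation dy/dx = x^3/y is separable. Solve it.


Separate variables: y dy = x^3 dx.
Integrate both sides: y²/2 = (1/4)x^4 + C₀.
Multiply by 2: y² = (1/2)x^4 + C.


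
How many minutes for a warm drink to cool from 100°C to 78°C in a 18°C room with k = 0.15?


From T(t) = T_a + (T₀ - T_a)e^(-kt), set T(t) = 78:
(78 - 18) / (100 - 18) = e^(-0.15t), so t = -ln(0.732)/0.15 ≈ 2.1 minutes.


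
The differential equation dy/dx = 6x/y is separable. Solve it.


Separate variables: y dy = 6x dx.
Integrate both sides: y²/2 = 3x^2 + C₀.
Multiply by 2: y² = 6x^2 + C.


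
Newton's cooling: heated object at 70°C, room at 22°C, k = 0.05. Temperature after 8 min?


Newton's law: dT/dt = -k(T - T_a) has solution T(t) = T_a + (T₀ - T_a)e^(-kt).
Plug in T_a = 22, T₀ = 70, k = 0.05, t = 8: T(8) = 22 + (48)e^(-0.40) ≈ 54.2°C.


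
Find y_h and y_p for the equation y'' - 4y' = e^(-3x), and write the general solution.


Characteristic roots of r² - 4r = 0 are 4, 0.
y_h = C₁e^(4x) + C₂.
Forcing exponent -3 is not a characteristic root; try y_p = Ae^(-3x).
Substitute: A·(9 + (-4)·-3 + (0)) = A·21 = 1, so A = 1/21.
General solution: y = C₁e^(4x) + C₂ + (1/21)e^(-3x).


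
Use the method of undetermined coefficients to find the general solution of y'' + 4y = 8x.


Homogeneous: r² + 4 = 0 ⇒ r = ±2i, y_h = C₁cos(2x) + C₂sin(2x).
Polynomial forcing; try y_p = Ax + B. Then y_p'' + 4 y_p = 4(Ax + B) = 8x, so B = 0 and A = 2.
General solution: y = C₁cos(2x) + C₂sin(2x) + 2x.


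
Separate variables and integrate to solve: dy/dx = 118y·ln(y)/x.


Separate: dy/[y ln(y)] = 118 dx/x.
Substitute u = ln(y): du/u = 118 dx/x.
Integrate: ln|ln(y)| = 118ln|x| + C₀, hence ln(y) = C·x^118.


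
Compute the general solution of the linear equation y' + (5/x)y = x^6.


P(x) = 5/x ⇒ μ = x^5.
(x^5 y)' = x^5·x^6 = x^11.
Integrate: x^5 y = x^12/(12) + C.
Solve for y: y = (1/12)x^7 + C/x^5.


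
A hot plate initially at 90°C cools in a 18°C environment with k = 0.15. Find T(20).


Newton's law: dT/dt = -k(T - T_a) has solution T(t) = T_a + (T₀ - T_a)e^(-kt).
Plug in T_a = 18, T₀ = 90, k = 0.15, t = 20: T(20) = 18 + (72)e^(-3.00) ≈ 21.6°C.


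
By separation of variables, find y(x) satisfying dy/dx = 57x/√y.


Separate: √y dy = 57x dx.
Integrate: (2/3)y^(3/2) = (57/2)x² + C.


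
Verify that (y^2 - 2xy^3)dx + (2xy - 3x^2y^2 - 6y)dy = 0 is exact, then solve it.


Check exactness: ∂M/∂y = 2y - 6xy^2 and ∂N/∂x = 2y - 6xy^2; equal, so the equation is exact.
Integrate M with respect to x (treating y as constant): ∫M dx = xy^2 - x^2y^3 + h(y).
Differentiate w.r.t. y and set equal to N: the x-dependent terms already match, leaving h'(y) = -6y. Integrate: h(y) = -3y^2.
So F(x,y) = xy^2 - x^2y^3 - 3y^2.
General solution: xy^2 - x^2y^3 - 3y^2 = C.


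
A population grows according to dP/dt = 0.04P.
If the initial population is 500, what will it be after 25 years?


The ODE dP/dt = 0.04P has solution P(t) = P(0)e^(0.04t).
Substitute P(0) = 500 and t = 25: P(25) = 500 e^(1.00) ≈ 1359.


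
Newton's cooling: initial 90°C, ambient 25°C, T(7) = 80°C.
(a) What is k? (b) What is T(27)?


Newton's law: T(t) = T_a + (T₀ - T_a)e^(-kt).
(a) Use T(7) = 80: (80 - 25)/(90 - 25) = e^(-k·7), so k = -ln(0.846)/7 ≈ 0.0239.
(b) Apply k to t = 27: T(27) = 25 + (65)e^(-0.644) ≈ 59.1°C.


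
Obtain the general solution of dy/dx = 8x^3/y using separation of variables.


Separate variables: y dy = 8x^3 dx.
Integrate both sides: y²/2 = 2x^4 + C₀.
Multiply by 2: y² = 4x^4 + C.


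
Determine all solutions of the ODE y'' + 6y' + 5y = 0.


Characteristic equation: r² + 6r + 5 = 0.
Factor: (r + 1)(r + 5) = 0 ⇒ r = -1, -5 (distinct real).
General solution: y = C₁e^(-x) + C₂e^(-5x).


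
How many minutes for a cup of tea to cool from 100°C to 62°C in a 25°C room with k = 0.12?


From T(t) = T_a + (T₀ - T_a)e^(-kt), set T(t) = 62:
(62 - 25) / (100 - 25) = e^(-0.12t), so t = -ln(0.493)/0.12 ≈ 5.9 minutes.


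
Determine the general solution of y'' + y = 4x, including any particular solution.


Homogeneous: r² + 1 = 0 ⇒ r = ±1i, y_h = C₁cos(x) + C₂sin(x).
Polynomial forcing; try y_p = Ax + B. Then y_p'' + 1 y_p = 1(Ax + B) = 4x, so B = 0 and A = 4.
General solution: y = C₁cos(x) + C₂sin(x) + 4x.


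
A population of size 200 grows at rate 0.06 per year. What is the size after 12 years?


The ODE dP/dt = 0.06P has solution P(t) = P(0)e^(0.06t).
Substitute P(0) = 200 and t = 12: P(12) = 200 e^(0.72) ≈ 411.


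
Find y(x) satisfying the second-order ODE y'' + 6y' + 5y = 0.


Characteristic equation: r² + 6r + 5 = 0.
Factor: (r + 1)(r + 5) = 0 ⇒ r = -1, -5 (distinct real).
General solution: y = C₁e^(-x) + C₂e^(-5x).


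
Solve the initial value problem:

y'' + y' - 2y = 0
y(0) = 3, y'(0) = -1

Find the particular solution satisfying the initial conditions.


Characteristic roots of r² + r - 2 = 0 are 1, -2.
General solution y = c₁ e^(x) + c₂ e^(-2x).
Apply y(0) = 3: c₁ + c₂ = 3. Apply y'(0) = -1: 1 c₁ - 2 c₂ = -1.
Solve: c₁ = 5/3, c₂ = 4/3.
Particular solution: y = (5/3)e^(x) + (4/3)e^(-2x).


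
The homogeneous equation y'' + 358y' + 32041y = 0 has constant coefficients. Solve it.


Characteristic equation: r² + 358r + 32041 = 0, i.e. (r + 179)² = 0.
Repeated root r = -179; include an x factor for the second linearly independent solution.
General solution: y = (C₁ + C₂x)e^(-179x).


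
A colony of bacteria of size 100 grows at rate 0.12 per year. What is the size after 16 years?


The ODE dP/dt = 0.12P has solution P(t) = P(0)e^(0.12t).
Substitute P(0) = 100 and t = 16: P(16) = 100 e^(1.92) ≈ 682.


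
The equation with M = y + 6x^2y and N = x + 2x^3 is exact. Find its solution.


Check exactness: ∂M/∂y = 1 + 6x^2 and ∂N/∂x = 1 + 6x^2; equal, so the equation is exact.
Integrate M with respect to x (treating y as constant): ∫M dx = xy + 2x^3y + h(y).
Differentiate w.r.t. y and set equal to N: all terms match, so h'(y) = 0 and h is a constant absorbed into C.
General solution: xy + 2x^3y = C.


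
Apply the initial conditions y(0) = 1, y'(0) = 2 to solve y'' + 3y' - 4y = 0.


Characteristic roots of r² + 3r - 4 = 0 are -4, 1.
General solution y = c₁ e^(-4x) + c₂ e^(x).
Apply y(0) = 1: c₁ + c₂ = 1. Apply y'(0) = 2: -4 c₁ + 1 c₂ = 2.
Solve: c₁ = -1/5, c₂ = 6/5.
Particular solution: y = -(1/5)e^(-4x) + (6/5)e^(x).


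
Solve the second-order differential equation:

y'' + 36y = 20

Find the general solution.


Homogeneous part: r² + 36 = 0 ⇒ r = ±6i, so y_h = C₁cos(6x) + C₂sin(6x).
Try constant y_p = A; plug in: 36A = 20 ⇒ A = 5/9.
General solution: y = C₁cos(6x) + C₂sin(6x) + 5/9.


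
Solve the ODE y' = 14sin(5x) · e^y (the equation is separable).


Separate: e^(-y) dy = 14sin(5x) dx.
Integrate: -e^(-y) = -(14/5)cos(5x) + C₀.
Rearrange: e^(-y) = (14/5)cos(5x) + C.


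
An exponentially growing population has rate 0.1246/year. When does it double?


Exponential growth: P(t) = P₀ e^(0.1246t). Set P(t)/P₀ = 2: e^(0.1246t) = 2.
Solve: t = ln(2)/0.1246 ≈ 5.56 years.


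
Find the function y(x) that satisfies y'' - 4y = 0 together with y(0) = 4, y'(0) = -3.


Characteristic roots of r² - 4 = 0 are -2, 2.
General solution y = c₁ e^(-2x) + c₂ e^(2x).
Apply y(0) = 4: c₁ + c₂ = 4. Apply y'(0) = -3: -2 c₁ + 2 c₂ = -3.
Solve: c₁ = 11/4, c₂ = 5/4.
Particular solution: y = (11/4)e^(-2x) + (5/4)e^(2x).


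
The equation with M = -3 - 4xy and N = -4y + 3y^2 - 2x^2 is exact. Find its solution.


Check exactness: ∂M/∂y = -4x and ∂N/∂x = -4x; equal, so the equation is exact.
Integrate M with respect to x (treating y as constant): ∫M dx = -3x - 2x^2y + h(y).
Differentiate w.r.t. y and set equal to N: the x-dependent terms already match, leaving h'(y) = -4y + 3y^2. Integrate: h(y) = -2y^2 + y^3.
So F(x,y) = -2y^2 + y^3 - 3x - 2x^2y.
General solution: -2y^2 + y^3 - 3x - 2x^2y = C.


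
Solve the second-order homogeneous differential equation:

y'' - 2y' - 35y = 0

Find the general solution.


Characteristic equation: r² - 2r - 35 = 0.
Factor: (r - 7)(r + 5) = 0 ⇒ r = 7, -5 (distinct real).
General solution: y = C₁e^(7x) + C₂e^(-5x).


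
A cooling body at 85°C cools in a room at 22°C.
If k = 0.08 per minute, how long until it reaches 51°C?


From T(t) = T_a + (T₀ - T_a)e^(-kt), set T(t) = 51:
(51 - 22) / (85 - 22) = e^(-0.08t), so t = -ln(0.460)/0.08 ≈ 9.7 minutes.


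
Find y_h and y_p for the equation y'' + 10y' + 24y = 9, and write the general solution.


Characteristic roots of r² + 10r + 24 = 0 are -4, -6.
y_h = C₁e^(-4x) + C₂e^(-6x).
Constant forcing; try y_p = A. Then 24A = 9 ⇒ A = 3/8.
General solution: y = C₁e^(-4x) + C₂e^(-6x) + 3/8.


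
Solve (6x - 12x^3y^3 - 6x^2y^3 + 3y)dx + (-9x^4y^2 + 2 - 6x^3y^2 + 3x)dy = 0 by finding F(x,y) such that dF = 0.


Check exactness: ∂M/∂y = -36x^3y^2 - 18x^2y^2 + 3 and ∂N/∂x = -36x^3y^2 - 18x^2y^2 + 3; equal, so the equation is exact.
Integrate M with respect to x (treating y as constant): ∫M dx = 3x^2 - 3x^4y^3 - 2x^3y^3 + 3xy + h(y).
Differentiate w.r.t. y and set equal to N: the x-dependent terms already match, leaving h'(y) = 2. Integrate: h(y) = 2y.
So F(x,y) = 3x^2 - 3x^4y^3 + 2y - 2x^3y^3 + 3xy.
General solution: 3x^2 - 3x^4y^3 + 2y - 2x^3y^3 + 3xy = C.


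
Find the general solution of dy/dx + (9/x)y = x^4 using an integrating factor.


P(x) = 9/x ⇒ μ = x^9.
(x^9 y)' = x^9·x^4 = x^13.
Integrate: x^9 y = x^14/(14) + C.
Solve for y: y = (1/14)x^5 + C/x^9.


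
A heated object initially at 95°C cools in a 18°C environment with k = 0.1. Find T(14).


Newton's law: dT/dt = -k(T - T_a) has solution T(t) = T_a + (T₀ - T_a)e^(-kt).
Plug in T_a = 18, T₀ = 95, k = 0.1, t = 14: T(14) = 18 + (77)e^(-1.40) ≈ 37.0°C.


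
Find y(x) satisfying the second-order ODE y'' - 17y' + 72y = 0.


Characteristic equation: r² - 17r + 72 = 0.
Factor: (r - 9)(r - 8) = 0 ⇒ r = 9, 8 (distinct real).
General solution: y = C₁e^(9x) + C₂e^(8x).


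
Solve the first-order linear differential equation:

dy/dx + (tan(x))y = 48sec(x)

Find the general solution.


P(x) = tan(x) ⇒ μ = e^(∫tan(x)dx) = sec(x).
(sec(x) y)' = 48sec²(x) ⇒ sec(x) y = 48tan(x) + C.
Multiply by cos(x): y = 48sin(x) + C·cos(x).


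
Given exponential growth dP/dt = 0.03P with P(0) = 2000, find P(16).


The ODE dP/dt = 0.03P has solution P(t) = P(0)e^(0.03t).
Substitute P(0) = 2000 and t = 16: P(16) = 2000 e^(0.48) ≈ 3232.


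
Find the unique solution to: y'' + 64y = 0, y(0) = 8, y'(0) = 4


Characteristic roots of r² + 64 = 0 are ±8i, so y = C₁cos(8x) + C₂sin(8x).
Apply y(0) = 8: C₁ = 8. Differentiate and apply y'(0) = 4: 8·C₂ = 4, so C₂ = 1/2.
Particular solution: y = 8cos(8x) + (1/2)sin(8x).


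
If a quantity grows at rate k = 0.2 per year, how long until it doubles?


Exponential growth: P(t) = P₀ e^(0.2t). Set P(t)/P₀ = 2: e^(0.2t) = 2.
Solve: t = ln(2)/0.2 ≈ 3.47 years.


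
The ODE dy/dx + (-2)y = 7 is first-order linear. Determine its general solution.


P(x) = -2 ⇒ μ = e^(-2x).
(μ y)' = 7e^(-2x) ⇒ μ y = -(7/2)e^(-2x) + C.
Divide by μ: y = -7/2 + Ce^(2x).


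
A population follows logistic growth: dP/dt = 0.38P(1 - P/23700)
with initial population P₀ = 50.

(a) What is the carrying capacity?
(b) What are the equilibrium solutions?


Logistic ODE dP/dt = 0.38P(1 - P/23700) has equilibria where dP/dt = 0, i.e. P = 0 or P = 23700.
The coefficient (1 - P/K) = 0 when P = K, identifying K = 23700 as the carrying capacity.
(a) K = 23700; (b) equilibria P = 0 and P = 23700.


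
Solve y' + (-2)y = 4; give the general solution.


P(x) = -2 ⇒ μ = e^(-2x).
(μ y)' = 4e^(-2x) ⇒ μ y = -2e^(-2x) + C.
Divide by μ: y = -2 + Ce^(2x).


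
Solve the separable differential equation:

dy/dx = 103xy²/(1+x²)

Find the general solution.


Separate: dy/y² = 103x/(1+x²) dx.
Integrate LHS: ∫ dy/y² = -1/y.
Integrate RHS via u = 1+x²: (103/2)ln(1+x²) + C.
Result: -1/y = (103/2)ln(1+x²) + C.


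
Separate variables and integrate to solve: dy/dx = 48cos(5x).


g(y) = 1, so integrate directly: y = ∫ 48cos(5x) dx = (48/5)sin(5x) + C.


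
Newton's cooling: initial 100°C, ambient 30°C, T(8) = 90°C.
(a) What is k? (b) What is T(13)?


Newton's law: T(t) = T_a + (T₀ - T_a)e^(-kt).
(a) Use T(8) = 90: (90 - 30)/(100 - 30) = e^(-k·8), so k = -ln(0.857)/8 ≈ 0.0193.
(b) Apply k to t = 13: T(13) = 30 + (70)e^(-0.250) ≈ 84.5°C.


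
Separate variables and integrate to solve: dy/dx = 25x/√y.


Separate: √y dy = 25x dx.
Integrate: (2/3)y^(3/2) = (25/2)x² + C.


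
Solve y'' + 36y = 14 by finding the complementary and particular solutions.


Homogeneous part: r² + 36 = 0 ⇒ r = ±6i, so y_h = C₁cos(6x) + C₂sin(6x).
Try constant y_p = A; plug in: 36A = 14 ⇒ A = 7/18.
General solution: y = C₁cos(6x) + C₂sin(6x) + 7/18.


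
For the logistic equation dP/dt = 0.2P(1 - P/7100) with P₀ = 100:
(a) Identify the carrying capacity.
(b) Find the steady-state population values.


Logistic ODE dP/dt = 0.2P(1 - P/7100) has equilibria where dP/dt = 0, i.e. P = 0 or P = 7100.
The coefficient (1 - P/K) = 0 when P = K, identifying K = 7100 as the carrying capacity.
(a) K = 7100; (b) equilibria P = 0 and P = 7100.


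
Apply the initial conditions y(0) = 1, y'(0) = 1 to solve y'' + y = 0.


Characteristic roots of r² + 1 = 0 are ±1i, so y = C₁cos(x) + C₂sin(x).
Apply y(0) = 1: C₁ = 1. Differentiate and apply y'(0) = 1: 1·C₂ = 1, so C₂ = 1.
Particular solution: y = cos(x) + sin(x).


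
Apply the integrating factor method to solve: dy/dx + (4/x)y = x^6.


P(x) = 4/x ⇒ μ = x^4.
(x^4 y)' = x^10 ⇒ x^4 y = x^11/(11) + C.
Solve for y: y = (1/11)x^7 + C/x^4.


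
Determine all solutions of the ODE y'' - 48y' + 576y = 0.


Characteristic equation: r² - 48r + 576 = 0, i.e. (r - 24)² = 0.
Repeated root r = 24; include an x factor for the second linearly independent solution.
General solution: y = (C₁ + C₂x)e^(24x).


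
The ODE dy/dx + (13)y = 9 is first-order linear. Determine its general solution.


P(x) = 13, Q(x) = 9; integrating factor μ = e^(13x).
(μ y)' = 9e^(13x) ⇒ μ y = (9/13)e^(13x) + C.
Divide by μ: y = 9/13 + Ce^(-13x).


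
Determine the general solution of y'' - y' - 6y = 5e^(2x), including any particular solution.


Characteristic roots of r² - r - 6 = 0 are 3, -2.
y_h = C₁e^(3x) + C₂e^(-2x).
Forcing exponent 2 is not a characteristic root; try y_p = Ae^(2x).
Substitute: A·(4 + (-1)·2 + (-6)) = A·-4 = 5, so A = -5/4.
General solution: y = C₁e^(3x) + C₂e^(-2x) - (5/4)e^(2x).


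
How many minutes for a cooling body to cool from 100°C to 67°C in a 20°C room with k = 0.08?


From T(t) = T_a + (T₀ - T_a)e^(-kt), set T(t) = 67:
(67 - 20) / (100 - 20) = e^(-0.08t), so t = -ln(0.588)/0.08 ≈ 6.6 minutes.


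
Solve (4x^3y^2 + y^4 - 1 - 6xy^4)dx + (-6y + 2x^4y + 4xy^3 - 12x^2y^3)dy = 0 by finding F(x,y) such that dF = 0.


Check exactness: ∂M/∂y = 8x^3y + 4y^3 - 24xy^3 and ∂N/∂x = 8x^3y + 4y^3 - 24xy^3; equal, so the equation is exact.
Integrate M with respect to x (treating y as constant): ∫M dx = x^4y^2 + xy^4 - x - 3x^2y^4 + h(y).
Differentiate w.r.t. y and set equal to N: the x-dependent terms already match, leaving h'(y) = -6y. Integrate: h(y) = -3y^2.
So F(x,y) = -3y^2 + x^4y^2 + xy^4 - x - 3x^2y^4.
General solution: -3y^2 + x^4y^2 + xy^4 - x - 3x^2y^4 = C.


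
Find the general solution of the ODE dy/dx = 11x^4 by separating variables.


Integrate both sides with respect to x: y = ∫ 11x^4 dx = (11/5)x^5 + C.


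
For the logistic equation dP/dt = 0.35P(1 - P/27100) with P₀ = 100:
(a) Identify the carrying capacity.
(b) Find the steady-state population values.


Logistic ODE dP/dt = 0.35P(1 - P/27100) has equilibria where dP/dt = 0, i.e. P = 0 or P = 27100.
The coefficient (1 - P/K) = 0 when P = K, identifying K = 27100 as the carrying capacity.
(a) K = 27100; (b) equilibria P = 0 and P = 27100.


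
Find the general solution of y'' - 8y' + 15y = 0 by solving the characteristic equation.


Characteristic equation: r² - 8r + 15 = 0.
Factor: (r - 3)(r - 5) = 0 ⇒ r = 3, 5 (distinct real).
General solution: y = C₁e^(3x) + C₂e^(5x).


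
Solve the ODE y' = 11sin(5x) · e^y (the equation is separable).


Separate: e^(-y) dy = 11sin(5x) dx.
Integrate: -e^(-y) = -(11/5)cos(5x) + C₀.
Rearrange: e^(-y) = (11/5)cos(5x) + C.


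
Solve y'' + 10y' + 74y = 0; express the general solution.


Characteristic equation: r² + 10r + 74 = 0.
Discriminant is negative; roots r = -5 ± 7i (complex conjugate pair).
General solution uses e^(α x)(C₁ cos(β x) + C₂ sin(β x)): y = e^(-5x)(C₁cos(7x) + C₂sin(7x)).


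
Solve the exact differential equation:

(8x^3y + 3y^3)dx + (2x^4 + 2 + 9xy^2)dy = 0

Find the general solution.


Check exactness: ∂M/∂y = 8x^3 + 9y^2 and ∂N/∂x = 8x^3 + 9y^2; equal, so the equation is exact.
Integrate M with respect to x (treating y as constant): ∫M dx = 2x^4y + 3xy^3 + h(y).
Differentiate w.r.t. y and set equal to N: the x-dependent terms already match, leaving h'(y) = 2. Integrate: h(y) = 2y.
So F(x,y) = 2x^4y + 2y + 3xy^3.
General solution: 2x^4y + 2y + 3xy^3 = C.


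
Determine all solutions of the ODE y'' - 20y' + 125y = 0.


Characteristic equation: r² - 20r + 125 = 0.
Discriminant is negative; roots r = 10 ± 5i (complex conjugate pair).
General solution uses e^(α x)(C₁ cos(β x) + C₂ sin(β x)): y = e^(10x)(C₁cos(5x) + C₂sin(5x)).


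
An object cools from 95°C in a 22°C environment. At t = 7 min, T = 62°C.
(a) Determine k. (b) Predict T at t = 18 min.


Newton's law: T(t) = T_a + (T₀ - T_a)e^(-kt).
(a) Use T(7) = 62: (62 - 22)/(95 - 22) = e^(-k·7), so k = -ln(0.548)/7 ≈ 0.0859.
(b) Apply k to t = 18: T(18) = 22 + (73)e^(-1.547) ≈ 37.5°C.


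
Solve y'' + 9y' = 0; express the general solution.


Characteristic equation: r² + 9r = 0.
Factor: (r - 0)(r + 9) = 0 ⇒ r = 0, -9 (distinct real).
General solution: y = C₁ + C₂e^(-9x).


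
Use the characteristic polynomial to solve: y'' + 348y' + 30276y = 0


Characteristic equation: r² + 348r + 30276 = 0, i.e. (r + 174)² = 0.
Repeated root r = -174; include an x factor for the second linearly independent solution.
General solution: y = (C₁ + C₂x)e^(-174x).


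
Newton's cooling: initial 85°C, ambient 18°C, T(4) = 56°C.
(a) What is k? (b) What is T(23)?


Newton's law: T(t) = T_a + (T₀ - T_a)e^(-kt).
(a) Use T(4) = 56: (56 - 18)/(85 - 18) = e^(-k·4), so k = -ln(0.567)/4 ≈ 0.1418.
(b) Apply k to t = 23: T(23) = 18 + (67)e^(-3.261) ≈ 20.6°C.


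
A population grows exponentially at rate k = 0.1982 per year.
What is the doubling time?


Exponential growth: P(t) = P₀ e^(0.1982t). Set P(t)/P₀ = 2: e^(0.1982t) = 2.
Solve: t = ln(2)/0.1982 ≈ 3.50 years.


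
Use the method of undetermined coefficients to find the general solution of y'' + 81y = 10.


Homogeneous part: r² + 81 = 0 ⇒ r = ±9i, so y_h = C₁cos(9x) + C₂sin(9x).
Try constant y_p = A; plug in: 81A = 10 ⇒ A = 10/81.
General solution: y = C₁cos(9x) + C₂sin(9x) + 10/81.


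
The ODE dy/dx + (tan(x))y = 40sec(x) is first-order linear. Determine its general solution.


P(x) = tan(x) ⇒ μ = e^(∫tan(x)dx) = sec(x).
(sec(x) y)' = 40sec²(x) ⇒ sec(x) y = 40tan(x) + C.
Multiply by cos(x): y = 40sin(x) + C·cos(x).


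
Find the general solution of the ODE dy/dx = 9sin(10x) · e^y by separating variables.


Separate: e^(-y) dy = 9sin(10x) dx.
Integrate: -e^(-y) = -(9/10)cos(10x) + C₀.
Rearrange: e^(-y) = (9/10)cos(10x) + C.


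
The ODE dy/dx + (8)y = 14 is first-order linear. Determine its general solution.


P(x) = 8, Q(x) = 14; integrating factor μ = e^(8x).
(μ y)' = 14e^(8x) ⇒ μ y = (7/4)e^(8x) + C.
Divide by μ: y = 7/4 + Ce^(-8x).


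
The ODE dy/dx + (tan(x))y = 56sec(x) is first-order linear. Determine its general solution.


P(x) = tan(x) ⇒ μ = e^(∫tan(x)dx) = sec(x).
(sec(x) y)' = 56sec²(x) ⇒ sec(x) y = 56tan(x) + C.
Multiply by cos(x): y = 56sin(x) + C·cos(x).
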